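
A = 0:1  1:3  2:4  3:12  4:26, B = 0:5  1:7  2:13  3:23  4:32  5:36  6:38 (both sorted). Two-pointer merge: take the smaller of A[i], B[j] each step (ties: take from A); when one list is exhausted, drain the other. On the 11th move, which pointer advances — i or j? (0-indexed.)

[i=0,j=0] A[i]=1<=B[j]=5 take 1 → i++
[i=1,j=0] A[i]=3<=B[j]=5 take 3 → i++
[i=2,j=0] A[i]=4<=B[j]=5 take 4 → i++
[i=3,j=0] A[i]=12>B[j]=5 take 5 → j++
[i=3,j=1] A[i]=12>B[j]=7 take 7 → j++
[i=3,j=2] A[i]=12<=B[j]=13 take 12 → i++
[i=4,j=2] A[i]=26>B[j]=13 take 13 → j++
[i=4,j=3] A[i]=26>B[j]=23 take 23 → j++
[i=4,j=4] A[i]=26<=B[j]=32 take 26 → i++
[i=5,j=4] A done, take B[j]=32 → j++
[i=5,j=5] A done, take B[j]=36 → j++

j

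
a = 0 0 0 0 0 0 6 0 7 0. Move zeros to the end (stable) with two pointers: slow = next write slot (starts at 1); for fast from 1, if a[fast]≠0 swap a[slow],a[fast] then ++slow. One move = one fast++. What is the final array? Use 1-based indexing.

(s=1,f=1) a[fast]=0 → fast++
(s=1,f=2) a[fast]=0 → fast++
(s=1,f=3) a[fast]=0 → fast++
(s=1,f=4) a[fast]=0 → fast++
(s=1,f=5) a[fast]=0 → fast++
(s=1,f=6) a[fast]=0 → fast++
(s=1,f=7) a[fast]=6≠0 swap→a[1]=6 → slow++,fast++
(s=2,f=8) a[fast]=0 → fast++
(s=2,f=9) a[fast]=7≠0 swap→a[2]=7 → slow++,fast++
(s=3,f=10) a[fast]=0 → fast++

[6, 7, 0, 0, 0, 0, 0, 0, 0, 0]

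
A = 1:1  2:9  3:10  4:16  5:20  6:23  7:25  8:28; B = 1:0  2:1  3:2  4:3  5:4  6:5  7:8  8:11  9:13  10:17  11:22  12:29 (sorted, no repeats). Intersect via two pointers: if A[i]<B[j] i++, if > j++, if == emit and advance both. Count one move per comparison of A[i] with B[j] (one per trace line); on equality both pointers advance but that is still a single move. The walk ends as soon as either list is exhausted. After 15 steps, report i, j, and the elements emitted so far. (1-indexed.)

i=6, j=12, emitted=[1]

[i=1,j=1] 1>0 → j++
[i=1,j=2] 1==1 emit → i++,j++
[i=2,j=3] 9>2 → j++
[i=2,j=4] 9>3 → j++
[i=2,j=5] 9>4 → j++
[i=2,j=6] 9>5 → j++
[i=2,j=7] 9>8 → j++
[i=2,j=8] 9<11 → i++
[i=3,j=8] 10<11 → i++
[i=4,j=8] 16>11 → j++
[i=4,j=9] 16>13 → j++
[i=4,j=10] 16<17 → i++
[i=5,j=10] 20>17 → j++
[i=5,j=11] 20<22 → i++
[i=6,j=11] 23>22 → j++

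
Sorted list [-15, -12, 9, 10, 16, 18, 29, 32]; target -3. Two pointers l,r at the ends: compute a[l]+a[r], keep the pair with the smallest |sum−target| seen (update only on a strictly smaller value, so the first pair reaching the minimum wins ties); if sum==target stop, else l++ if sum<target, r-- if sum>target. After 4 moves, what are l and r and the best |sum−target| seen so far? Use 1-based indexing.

l=1 r=8: -15+32=17 d=20 *, r--
l=1 r=7: -15+29=14 d=17 *, r--
l=1 r=6: -15+18=3 d=6 *, r--
l=1 r=5: -15+16=1 d=4 *, r--

l=1, r=4, best |Δ|=4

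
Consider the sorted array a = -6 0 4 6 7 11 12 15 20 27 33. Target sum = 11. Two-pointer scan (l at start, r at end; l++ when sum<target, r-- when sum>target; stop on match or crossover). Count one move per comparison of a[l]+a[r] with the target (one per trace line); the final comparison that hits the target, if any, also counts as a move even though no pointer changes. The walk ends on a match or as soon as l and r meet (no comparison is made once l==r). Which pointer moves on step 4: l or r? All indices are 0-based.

[0,10] -6+33=27 >11 → r--
[0,9] -6+27=21 >11 → r--
[0,8] -6+20=14 >11 → r--
[0,7] -6+15=9 <11 → l++

l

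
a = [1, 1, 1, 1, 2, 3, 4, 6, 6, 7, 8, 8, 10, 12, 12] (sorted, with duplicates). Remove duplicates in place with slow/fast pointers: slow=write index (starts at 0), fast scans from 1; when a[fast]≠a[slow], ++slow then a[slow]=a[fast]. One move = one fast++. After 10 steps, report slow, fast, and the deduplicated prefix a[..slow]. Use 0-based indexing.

slow=6, fast=11, prefix=[1, 2, 3, 4, 6, 7, 8]

slow=0 fast=1: a[fast]=1=a[slow] dup, fast++
slow=0 fast=2: a[fast]=1=a[slow] dup, fast++
slow=0 fast=3: a[fast]=1=a[slow] dup, fast++
slow=0 fast=4: a[fast]=2≠a[slow]=1 write a[1]=2, slow++,fast++
slow=1 fast=5: a[fast]=3≠a[slow]=2 write a[2]=3, slow++,fast++
slow=2 fast=6: a[fast]=4≠a[slow]=3 write a[3]=4, slow++,fast++
slow=3 fast=7: a[fast]=6≠a[slow]=4 write a[4]=6, slow++,fast++
slow=4 fast=8: a[fast]=6=a[slow] dup, fast++
slow=4 fast=9: a[fast]=7≠a[slow]=6 write a[5]=7, slow++,fast++
slow=5 fast=10: a[fast]=8≠a[slow]=7 write a[6]=8, slow++,fast++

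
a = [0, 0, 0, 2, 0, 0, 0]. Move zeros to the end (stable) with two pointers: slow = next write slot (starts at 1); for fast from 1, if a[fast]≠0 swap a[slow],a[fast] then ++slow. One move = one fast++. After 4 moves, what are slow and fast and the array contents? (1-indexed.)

(s=1,f=1) a[fast]=0 → fast++
(s=1,f=2) a[fast]=0 → fast++
(s=1,f=3) a[fast]=0 → fast++
(s=1,f=4) a[fast]=2≠0 swap→a[1]=2 → slow++,fast++

slow=2, fast=5, a=[2, 0, 0, 0, 0, 0, 0]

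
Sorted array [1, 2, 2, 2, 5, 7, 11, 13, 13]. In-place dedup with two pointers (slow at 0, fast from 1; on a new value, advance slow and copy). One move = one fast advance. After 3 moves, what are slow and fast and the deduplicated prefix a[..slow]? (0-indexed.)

slow=1, fast=4, prefix=[1, 2]

(s=0,f=1) a[fast]=2≠a[slow]=1 write a[1]=2 → slow++,fast++
(s=1,f=2) a[fast]=2=a[slow] dup → fast++
(s=1,f=3) a[fast]=2=a[slow] dup → fast++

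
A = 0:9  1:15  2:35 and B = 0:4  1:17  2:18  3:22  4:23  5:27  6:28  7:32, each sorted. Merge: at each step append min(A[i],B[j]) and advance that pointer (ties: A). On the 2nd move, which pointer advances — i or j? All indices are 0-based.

i=0 j=0: A[i]=9>B[j]=4 take 4, j++
i=0 j=1: A[i]=9<=B[j]=17 take 9, i++

i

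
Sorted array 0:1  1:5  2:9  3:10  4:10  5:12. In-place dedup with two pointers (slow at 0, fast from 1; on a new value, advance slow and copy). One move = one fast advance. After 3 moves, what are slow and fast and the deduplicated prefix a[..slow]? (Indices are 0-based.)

slow=3, fast=4, prefix=[1, 5, 9, 10]

slow=0 fast=1: a[fast]=5≠a[slow]=1 write a[1]=5, slow++,fast++
slow=1 fast=2: a[fast]=9≠a[slow]=5 write a[2]=9, slow++,fast++
slow=2 fast=3: a[fast]=10≠a[slow]=9 write a[3]=10, slow++,fast++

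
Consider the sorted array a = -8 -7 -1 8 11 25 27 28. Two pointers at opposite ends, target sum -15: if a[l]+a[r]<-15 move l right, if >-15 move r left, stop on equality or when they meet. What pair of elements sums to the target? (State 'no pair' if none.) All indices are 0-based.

l=0 r=7: -8+28=20 >-15, r--
l=0 r=6: -8+27=19 >-15, r--
l=0 r=5: -8+25=17 >-15, r--
l=0 r=4: -8+11=3 >-15, r--
l=0 r=3: -8+8=0 >-15, r--
l=0 r=2: -8+-1=-9 >-15, r--
l=0 r=1: -8+-7=-15, found

(-8, -7)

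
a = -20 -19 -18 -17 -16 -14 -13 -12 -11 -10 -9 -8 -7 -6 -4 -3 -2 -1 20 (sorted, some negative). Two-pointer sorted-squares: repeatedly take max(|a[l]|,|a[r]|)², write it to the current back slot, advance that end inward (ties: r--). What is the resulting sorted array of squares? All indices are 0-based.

[1, 4, 9, 16, 36, 49, 64, 81, 100, 121, 144, 169, 196, 256, 289, 324, 361, 400, 400]

[0,18] |-20|<=|20| out[18]=400 → r--
[0,17] |-20|>|-1| out[17]=400 → l++
[1,17] |-19|>|-1| out[16]=361 → l++
[2,17] |-18|>|-1| out[15]=324 → l++
[3,17] |-17|>|-1| out[14]=289 → l++
[4,17] |-16|>|-1| out[13]=256 → l++
[5,17] |-14|>|-1| out[12]=196 → l++
[6,17] |-13|>|-1| out[11]=169 → l++
[7,17] |-12|>|-1| out[10]=144 → l++
[8,17] |-11|>|-1| out[9]=121 → l++
[9,17] |-10|>|-1| out[8]=100 → l++
[10,17] |-9|>|-1| out[7]=81 → l++
[11,17] |-8|>|-1| out[6]=64 → l++
[12,17] |-7|>|-1| out[5]=49 → l++
[13,17] |-6|>|-1| out[4]=36 → l++
[14,17] |-4|>|-1| out[3]=16 → l++
[15,17] |-3|>|-1| out[2]=9 → l++
[16,17] |-2|>|-1| out[1]=4 → l++
[17,17] |-1|<=|-1| out[0]=1 → r--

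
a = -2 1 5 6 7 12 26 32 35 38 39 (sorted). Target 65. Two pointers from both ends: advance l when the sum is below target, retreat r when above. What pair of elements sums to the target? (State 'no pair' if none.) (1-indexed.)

(26, 39)

[1,11] -2+39=37 <65 → l++
[2,11] 1+39=40 <65 → l++
[3,11] 5+39=44 <65 → l++
[4,11] 6+39=45 <65 → l++
[5,11] 7+39=46 <65 → l++
[6,11] 12+39=51 <65 → l++
[7,11] 26+39=65 → found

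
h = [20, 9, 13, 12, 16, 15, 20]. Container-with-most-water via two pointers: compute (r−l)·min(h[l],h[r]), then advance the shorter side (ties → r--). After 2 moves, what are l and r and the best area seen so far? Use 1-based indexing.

l=1, r=5, best area=120

[1,7] min(20,20)*6=120 best=120 * → r--
[1,6] min(20,15)*5=75 best=120 → r--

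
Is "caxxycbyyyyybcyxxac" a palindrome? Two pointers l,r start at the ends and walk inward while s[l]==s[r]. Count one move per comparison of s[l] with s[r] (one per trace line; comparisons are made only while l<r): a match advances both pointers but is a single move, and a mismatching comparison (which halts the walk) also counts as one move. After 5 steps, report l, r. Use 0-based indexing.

[0,18] 'c'=='c' → l++,r--
[1,17] 'a'=='a' → l++,r--
[2,16] 'x'=='x' → l++,r--
[3,15] 'x'=='x' → l++,r--
[4,14] 'y'=='y' → l++,r--

l=5, r=13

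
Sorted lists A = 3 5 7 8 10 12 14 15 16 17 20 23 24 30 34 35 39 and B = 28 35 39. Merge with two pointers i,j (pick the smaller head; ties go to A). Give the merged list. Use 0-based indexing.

[3, 5, 7, 8, 10, 12, 14, 15, 16, 17, 20, 23, 24, 28, 30, 34, 35, 35, 39, 39]

[i=0,j=0] A[i]=3<=B[j]=28 take 3 → i++
[i=1,j=0] A[i]=5<=B[j]=28 take 5 → i++
[i=2,j=0] A[i]=7<=B[j]=28 take 7 → i++
[i=3,j=0] A[i]=8<=B[j]=28 take 8 → i++
[i=4,j=0] A[i]=10<=B[j]=28 take 10 → i++
[i=5,j=0] A[i]=12<=B[j]=28 take 12 → i++
[i=6,j=0] A[i]=14<=B[j]=28 take 14 → i++
[i=7,j=0] A[i]=15<=B[j]=28 take 15 → i++
[i=8,j=0] A[i]=16<=B[j]=28 take 16 → i++
[i=9,j=0] A[i]=17<=B[j]=28 take 17 → i++
[i=10,j=0] A[i]=20<=B[j]=28 take 20 → i++
[i=11,j=0] A[i]=23<=B[j]=28 take 23 → i++
[i=12,j=0] A[i]=24<=B[j]=28 take 24 → i++
[i=13,j=0] A[i]=30>B[j]=28 take 28 → j++
[i=13,j=1] A[i]=30<=B[j]=35 take 30 → i++
[i=14,j=1] A[i]=34<=B[j]=35 take 34 → i++
[i=15,j=1] A[i]=35<=B[j]=35 take 35 → i++
[i=16,j=1] A[i]=39>B[j]=35 take 35 → j++
[i=16,j=2] A[i]=39<=B[j]=39 take 39 → i++
[i=17,j=2] A done, take B[j]=39 → j++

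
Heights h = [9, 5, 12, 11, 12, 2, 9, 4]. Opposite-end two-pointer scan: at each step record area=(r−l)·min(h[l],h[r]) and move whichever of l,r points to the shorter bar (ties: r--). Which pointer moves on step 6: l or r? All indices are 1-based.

r

[1,8] min(9,4)*7=28 best=28 * → r--
[1,7] min(9,9)*6=54 best=54 * → r--
[1,6] min(9,2)*5=10 best=54 → r--
[1,5] min(9,12)*4=36 best=54 → l++
[2,5] min(5,12)*3=15 best=54 → l++
[3,5] min(12,12)*2=24 best=54 → r--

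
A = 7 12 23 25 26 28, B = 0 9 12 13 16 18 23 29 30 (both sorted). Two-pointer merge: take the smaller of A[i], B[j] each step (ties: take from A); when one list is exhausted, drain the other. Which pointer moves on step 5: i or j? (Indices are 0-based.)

[i=0,j=0] A[i]=7>B[j]=0 take 0 → j++
[i=0,j=1] A[i]=7<=B[j]=9 take 7 → i++
[i=1,j=1] A[i]=12>B[j]=9 take 9 → j++
[i=1,j=2] A[i]=12<=B[j]=12 take 12 → i++
[i=2,j=2] A[i]=23>B[j]=12 take 12 → j++

j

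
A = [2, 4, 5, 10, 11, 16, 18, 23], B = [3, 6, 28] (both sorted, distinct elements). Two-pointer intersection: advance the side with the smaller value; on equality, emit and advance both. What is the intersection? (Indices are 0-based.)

intersection = []

[i=0,j=0] 2<3 → i++
[i=1,j=0] 4>3 → j++
[i=1,j=1] 4<6 → i++
[i=2,j=1] 5<6 → i++
[i=3,j=1] 10>6 → j++
[i=3,j=2] 10<28 → i++
[i=4,j=2] 11<28 → i++
[i=5,j=2] 16<28 → i++
[i=6,j=2] 18<28 → i++
[i=7,j=2] 23<28 → i++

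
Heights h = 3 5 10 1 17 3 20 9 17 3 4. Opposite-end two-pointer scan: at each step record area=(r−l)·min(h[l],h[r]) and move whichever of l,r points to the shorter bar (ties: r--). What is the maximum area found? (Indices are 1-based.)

[1,11] min(3,4)*10=30 best=30 * → l++
[2,11] min(5,4)*9=36 best=36 * → r--
[2,10] min(5,3)*8=24 best=36 → r--
[2,9] min(5,17)*7=35 best=36 → l++
[3,9] min(10,17)*6=60 best=60 * → l++
[4,9] min(1,17)*5=5 best=60 → l++
[5,9] min(17,17)*4=68 best=68 * → r--
[5,8] min(17,9)*3=27 best=68 → r--
[5,7] min(17,20)*2=34 best=68 → l++
[6,7] min(3,20)*1=3 best=68 → l++

max area = 68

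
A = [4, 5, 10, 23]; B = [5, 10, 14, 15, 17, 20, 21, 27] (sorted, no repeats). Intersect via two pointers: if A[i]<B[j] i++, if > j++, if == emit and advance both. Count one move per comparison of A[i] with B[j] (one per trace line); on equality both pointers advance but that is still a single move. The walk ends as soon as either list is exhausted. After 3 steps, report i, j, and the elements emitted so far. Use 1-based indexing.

i=1 j=1: 4<5, i++
i=2 j=1: 5==5 emit, i++,j++
i=3 j=2: 10==10 emit, i++,j++

i=4, j=3, emitted=[5, 10]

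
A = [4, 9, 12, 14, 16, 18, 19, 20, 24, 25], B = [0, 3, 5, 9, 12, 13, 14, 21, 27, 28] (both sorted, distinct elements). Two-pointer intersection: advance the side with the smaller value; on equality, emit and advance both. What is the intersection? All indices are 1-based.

[i=1,j=1] 4>0 → j++
[i=1,j=2] 4>3 → j++
[i=1,j=3] 4<5 → i++
[i=2,j=3] 9>5 → j++
[i=2,j=4] 9==9 emit → i++,j++
[i=3,j=5] 12==12 emit → i++,j++
[i=4,j=6] 14>13 → j++
[i=4,j=7] 14==14 emit → i++,j++
[i=5,j=8] 16<21 → i++
[i=6,j=8] 18<21 → i++
[i=7,j=8] 19<21 → i++
[i=8,j=8] 20<21 → i++
[i=9,j=8] 24>21 → j++
[i=9,j=9] 24<27 → i++
[i=10,j=9] 25<27 → i++

intersection = [9, 12, 14]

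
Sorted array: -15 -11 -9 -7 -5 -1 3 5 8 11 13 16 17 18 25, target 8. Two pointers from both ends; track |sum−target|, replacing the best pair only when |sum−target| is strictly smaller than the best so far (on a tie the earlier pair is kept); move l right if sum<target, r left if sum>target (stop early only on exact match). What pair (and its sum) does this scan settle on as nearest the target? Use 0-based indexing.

l=0 r=14: -15+25=10 d=2 *, r--
l=0 r=13: -15+18=3 d=5, l++
l=1 r=13: -11+18=7 d=1 *, l++
l=2 r=13: -9+18=9 d=1, r--
l=2 r=12: -9+17=8 d=0 *, stop

pair (-9, 17) with sum 8 (|Δ|=0)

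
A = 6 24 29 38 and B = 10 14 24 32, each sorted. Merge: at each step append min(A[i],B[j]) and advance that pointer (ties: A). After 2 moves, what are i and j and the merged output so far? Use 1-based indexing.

[i=1,j=1] A[i]=6<=B[j]=10 take 6 → i++
[i=2,j=1] A[i]=24>B[j]=10 take 10 → j++

i=2, j=2, merged so far=[6, 10]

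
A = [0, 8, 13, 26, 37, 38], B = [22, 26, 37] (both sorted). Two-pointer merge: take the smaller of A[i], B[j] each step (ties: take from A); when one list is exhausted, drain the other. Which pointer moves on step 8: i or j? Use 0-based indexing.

j

[i=0,j=0] A[i]=0<=B[j]=22 take 0 → i++
[i=1,j=0] A[i]=8<=B[j]=22 take 8 → i++
[i=2,j=0] A[i]=13<=B[j]=22 take 13 → i++
[i=3,j=0] A[i]=26>B[j]=22 take 22 → j++
[i=3,j=1] A[i]=26<=B[j]=26 take 26 → i++
[i=4,j=1] A[i]=37>B[j]=26 take 26 → j++
[i=4,j=2] A[i]=37<=B[j]=37 take 37 → i++
[i=5,j=2] A[i]=38>B[j]=37 take 37 → j++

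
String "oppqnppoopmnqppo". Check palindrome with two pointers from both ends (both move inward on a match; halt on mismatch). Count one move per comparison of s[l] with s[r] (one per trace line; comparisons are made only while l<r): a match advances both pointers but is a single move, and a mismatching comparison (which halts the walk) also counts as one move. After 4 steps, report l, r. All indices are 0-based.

l=0 r=15: 'o'=='o', l++,r--
l=1 r=14: 'p'=='p', l++,r--
l=2 r=13: 'p'=='p', l++,r--
l=3 r=12: 'q'=='q', l++,r--

l=4, r=11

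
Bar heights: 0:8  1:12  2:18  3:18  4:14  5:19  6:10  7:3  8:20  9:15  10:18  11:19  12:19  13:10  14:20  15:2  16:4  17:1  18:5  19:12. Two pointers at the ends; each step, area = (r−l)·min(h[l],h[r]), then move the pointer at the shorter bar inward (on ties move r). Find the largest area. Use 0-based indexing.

[0,19] min(8,12)*19=152 best=152 * → l++
[1,19] min(12,12)*18=216 best=216 * → r--
[1,18] min(12,5)*17=85 best=216 → r--
[1,17] min(12,1)*16=16 best=216 → r--
[1,16] min(12,4)*15=60 best=216 → r--
[1,15] min(12,2)*14=28 best=216 → r--
[1,14] min(12,20)*13=156 best=216 → l++
[2,14] min(18,20)*12=216 best=216 → l++
[3,14] min(18,20)*11=198 best=216 → l++
[4,14] min(14,20)*10=140 best=216 → l++
[5,14] min(19,20)*9=171 best=216 → l++
[6,14] min(10,20)*8=80 best=216 → l++
[7,14] min(3,20)*7=21 best=216 → l++
[8,14] min(20,20)*6=120 best=216 → r--
[8,13] min(20,10)*5=50 best=216 → r--
[8,12] min(20,19)*4=76 best=216 → r--
[8,11] min(20,19)*3=57 best=216 → r--
[8,10] min(20,18)*2=36 best=216 → r--
[8,9] min(20,15)*1=15 best=216 → r--

max area = 216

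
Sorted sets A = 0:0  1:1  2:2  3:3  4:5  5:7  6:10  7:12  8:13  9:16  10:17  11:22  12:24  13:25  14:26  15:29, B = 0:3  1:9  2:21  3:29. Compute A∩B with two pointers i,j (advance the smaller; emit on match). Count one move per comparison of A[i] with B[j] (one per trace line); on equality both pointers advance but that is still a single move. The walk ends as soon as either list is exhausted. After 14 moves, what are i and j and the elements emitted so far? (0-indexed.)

i=0 j=0: 0<3, i++
i=1 j=0: 1<3, i++
i=2 j=0: 2<3, i++
i=3 j=0: 3==3 emit, i++,j++
i=4 j=1: 5<9, i++
i=5 j=1: 7<9, i++
i=6 j=1: 10>9, j++
i=6 j=2: 10<21, i++
i=7 j=2: 12<21, i++
i=8 j=2: 13<21, i++
i=9 j=2: 16<21, i++
i=10 j=2: 17<21, i++
i=11 j=2: 22>21, j++
i=11 j=3: 22<29, i++

i=12, j=3, emitted=[3]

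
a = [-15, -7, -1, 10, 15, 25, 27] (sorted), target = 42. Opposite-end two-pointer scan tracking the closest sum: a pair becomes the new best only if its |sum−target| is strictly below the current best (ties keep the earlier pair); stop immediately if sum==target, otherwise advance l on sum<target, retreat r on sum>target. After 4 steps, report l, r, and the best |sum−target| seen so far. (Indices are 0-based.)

l=4, r=6, best |Δ|=5

l=0 r=6: -15+27=12 d=30 *, l++
l=1 r=6: -7+27=20 d=22 *, l++
l=2 r=6: -1+27=26 d=16 *, l++
l=3 r=6: 10+27=37 d=5 *, l++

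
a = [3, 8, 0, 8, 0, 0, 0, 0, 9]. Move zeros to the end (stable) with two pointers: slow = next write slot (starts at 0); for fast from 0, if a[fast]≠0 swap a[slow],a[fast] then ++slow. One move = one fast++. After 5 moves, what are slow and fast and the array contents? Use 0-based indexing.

slow=0 fast=0: a[fast]=3≠0 swap→a[0]=3, slow++,fast++
slow=1 fast=1: a[fast]=8≠0 swap→a[1]=8, slow++,fast++
slow=2 fast=2: a[fast]=0, fast++
slow=2 fast=3: a[fast]=8≠0 swap→a[2]=8, slow++,fast++
slow=3 fast=4: a[fast]=0, fast++

slow=3, fast=5, a=[3, 8, 8, 0, 0, 0, 0, 0, 9]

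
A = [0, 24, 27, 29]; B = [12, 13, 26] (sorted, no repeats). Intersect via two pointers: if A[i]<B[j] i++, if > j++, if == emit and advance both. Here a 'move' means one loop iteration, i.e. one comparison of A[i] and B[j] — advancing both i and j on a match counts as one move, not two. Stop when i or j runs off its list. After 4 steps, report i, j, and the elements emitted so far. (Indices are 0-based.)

i=2, j=2, emitted=[]

[i=0,j=0] 0<12 → i++
[i=1,j=0] 24>12 → j++
[i=1,j=1] 24>13 → j++
[i=1,j=2] 24<26 → i++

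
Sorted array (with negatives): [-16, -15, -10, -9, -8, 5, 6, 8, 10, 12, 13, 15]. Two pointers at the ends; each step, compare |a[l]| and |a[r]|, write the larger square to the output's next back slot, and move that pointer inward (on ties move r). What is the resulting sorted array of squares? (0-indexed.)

l=0 r=11: |-16|>|15| out[11]=256, l++
l=1 r=11: |-15|<=|15| out[10]=225, r--
l=1 r=10: |-15|>|13| out[9]=225, l++
l=2 r=10: |-10|<=|13| out[8]=169, r--
l=2 r=9: |-10|<=|12| out[7]=144, r--
l=2 r=8: |-10|<=|10| out[6]=100, r--
l=2 r=7: |-10|>|8| out[5]=100, l++
l=3 r=7: |-9|>|8| out[4]=81, l++
l=4 r=7: |-8|<=|8| out[3]=64, r--
l=4 r=6: |-8|>|6| out[2]=64, l++
l=5 r=6: |5|<=|6| out[1]=36, r--
l=5 r=5: |5|<=|5| out[0]=25, r--

[25, 36, 64, 64, 81, 100, 100, 144, 169, 225, 225, 256]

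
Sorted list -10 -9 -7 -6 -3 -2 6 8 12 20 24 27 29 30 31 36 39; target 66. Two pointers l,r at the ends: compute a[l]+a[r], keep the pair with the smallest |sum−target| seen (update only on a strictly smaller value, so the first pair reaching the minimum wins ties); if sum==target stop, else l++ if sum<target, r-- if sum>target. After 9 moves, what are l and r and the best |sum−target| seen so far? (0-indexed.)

l=9, r=16, best |Δ|=15

l=0 r=16: -10+39=29 d=37 *, l++
l=1 r=16: -9+39=30 d=36 *, l++
l=2 r=16: -7+39=32 d=34 *, l++
l=3 r=16: -6+39=33 d=33 *, l++
l=4 r=16: -3+39=36 d=30 *, l++
l=5 r=16: -2+39=37 d=29 *, l++
l=6 r=16: 6+39=45 d=21 *, l++
l=7 r=16: 8+39=47 d=19 *, l++
l=8 r=16: 12+39=51 d=15 *, l++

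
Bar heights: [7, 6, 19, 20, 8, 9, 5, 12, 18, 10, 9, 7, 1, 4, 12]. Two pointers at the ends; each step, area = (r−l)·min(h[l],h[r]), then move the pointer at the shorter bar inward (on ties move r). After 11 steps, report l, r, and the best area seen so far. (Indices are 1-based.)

l=1 r=15: min(7,12)*14=98 best=98 *, l++
l=2 r=15: min(6,12)*13=78 best=98, l++
l=3 r=15: min(19,12)*12=144 best=144 *, r--
l=3 r=14: min(19,4)*11=44 best=144, r--
l=3 r=13: min(19,1)*10=10 best=144, r--
l=3 r=12: min(19,7)*9=63 best=144, r--
l=3 r=11: min(19,9)*8=72 best=144, r--
l=3 r=10: min(19,10)*7=70 best=144, r--
l=3 r=9: min(19,18)*6=108 best=144, r--
l=3 r=8: min(19,12)*5=60 best=144, r--
l=3 r=7: min(19,5)*4=20 best=144, r--

l=3, r=6, best area=144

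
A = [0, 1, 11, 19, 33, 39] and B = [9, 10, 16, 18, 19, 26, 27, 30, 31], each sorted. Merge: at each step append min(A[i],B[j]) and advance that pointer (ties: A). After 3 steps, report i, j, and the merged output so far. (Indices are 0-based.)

[i=0,j=0] A[i]=0<=B[j]=9 take 0 → i++
[i=1,j=0] A[i]=1<=B[j]=9 take 1 → i++
[i=2,j=0] A[i]=11>B[j]=9 take 9 → j++

i=2, j=1, merged so far=[0, 1, 9]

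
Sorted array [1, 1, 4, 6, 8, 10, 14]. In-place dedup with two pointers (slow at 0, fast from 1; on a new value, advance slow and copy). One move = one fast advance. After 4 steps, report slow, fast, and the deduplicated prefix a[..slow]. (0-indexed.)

slow=0 fast=1: a[fast]=1=a[slow] dup, fast++
slow=0 fast=2: a[fast]=4≠a[slow]=1 write a[1]=4, slow++,fast++
slow=1 fast=3: a[fast]=6≠a[slow]=4 write a[2]=6, slow++,fast++
slow=2 fast=4: a[fast]=8≠a[slow]=6 write a[3]=8, slow++,fast++

slow=3, fast=5, prefix=[1, 4, 6, 8]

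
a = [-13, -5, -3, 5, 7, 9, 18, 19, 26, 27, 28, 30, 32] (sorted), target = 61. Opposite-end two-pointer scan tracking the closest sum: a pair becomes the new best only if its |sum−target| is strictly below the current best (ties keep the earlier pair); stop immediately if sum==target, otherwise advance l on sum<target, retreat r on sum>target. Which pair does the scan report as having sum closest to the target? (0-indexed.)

[0,12] -13+32=19 d=42 * → l++
[1,12] -5+32=27 d=34 * → l++
[2,12] -3+32=29 d=32 * → l++
[3,12] 5+32=37 d=24 * → l++
[4,12] 7+32=39 d=22 * → l++
[5,12] 9+32=41 d=20 * → l++
[6,12] 18+32=50 d=11 * → l++
[7,12] 19+32=51 d=10 * → l++
[8,12] 26+32=58 d=3 * → l++
[9,12] 27+32=59 d=2 * → l++
[10,12] 28+32=60 d=1 * → l++
[11,12] 30+32=62 d=1 → r--

pair (28, 32) with sum 60 (|Δ|=1)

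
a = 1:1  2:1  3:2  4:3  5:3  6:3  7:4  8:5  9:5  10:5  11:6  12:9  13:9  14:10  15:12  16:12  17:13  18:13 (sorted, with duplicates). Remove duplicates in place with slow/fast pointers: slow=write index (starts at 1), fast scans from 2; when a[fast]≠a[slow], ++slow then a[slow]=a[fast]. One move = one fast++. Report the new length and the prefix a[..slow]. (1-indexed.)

slow=1 fast=2: a[fast]=1=a[slow] dup, fast++
slow=1 fast=3: a[fast]=2≠a[slow]=1 write a[2]=2, slow++,fast++
slow=2 fast=4: a[fast]=3≠a[slow]=2 write a[3]=3, slow++,fast++
slow=3 fast=5: a[fast]=3=a[slow] dup, fast++
slow=3 fast=6: a[fast]=3=a[slow] dup, fast++
slow=3 fast=7: a[fast]=4≠a[slow]=3 write a[4]=4, slow++,fast++
slow=4 fast=8: a[fast]=5≠a[slow]=4 write a[5]=5, slow++,fast++
slow=5 fast=9: a[fast]=5=a[slow] dup, fast++
slow=5 fast=10: a[fast]=5=a[slow] dup, fast++
slow=5 fast=11: a[fast]=6≠a[slow]=5 write a[6]=6, slow++,fast++
slow=6 fast=12: a[fast]=9≠a[slow]=6 write a[7]=9, slow++,fast++
slow=7 fast=13: a[fast]=9=a[slow] dup, fast++
slow=7 fast=14: a[fast]=10≠a[slow]=9 write a[8]=10, slow++,fast++
slow=8 fast=15: a[fast]=12≠a[slow]=10 write a[9]=12, slow++,fast++
slow=9 fast=16: a[fast]=12=a[slow] dup, fast++
slow=9 fast=17: a[fast]=13≠a[slow]=12 write a[10]=13, slow++,fast++
slow=10 fast=18: a[fast]=13=a[slow] dup, fast++

length 10; prefix = [1, 2, 3, 4, 5, 6, 9, 10, 12, 13]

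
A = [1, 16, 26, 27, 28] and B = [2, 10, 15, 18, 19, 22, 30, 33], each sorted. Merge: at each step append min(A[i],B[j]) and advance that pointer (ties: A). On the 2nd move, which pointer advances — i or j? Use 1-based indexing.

i=1 j=1: A[i]=1<=B[j]=2 take 1, i++
i=2 j=1: A[i]=16>B[j]=2 take 2, j++

j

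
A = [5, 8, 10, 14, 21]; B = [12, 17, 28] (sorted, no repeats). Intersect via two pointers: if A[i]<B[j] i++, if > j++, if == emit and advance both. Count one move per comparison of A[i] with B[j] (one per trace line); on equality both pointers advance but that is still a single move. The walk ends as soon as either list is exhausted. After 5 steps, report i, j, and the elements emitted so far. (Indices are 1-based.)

[i=1,j=1] 5<12 → i++
[i=2,j=1] 8<12 → i++
[i=3,j=1] 10<12 → i++
[i=4,j=1] 14>12 → j++
[i=4,j=2] 14<17 → i++

i=5, j=2, emitted=[]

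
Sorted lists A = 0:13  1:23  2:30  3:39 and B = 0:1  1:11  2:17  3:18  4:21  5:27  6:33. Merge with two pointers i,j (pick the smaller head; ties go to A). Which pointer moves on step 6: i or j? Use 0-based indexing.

j

[i=0,j=0] A[i]=13>B[j]=1 take 1 → j++
[i=0,j=1] A[i]=13>B[j]=11 take 11 → j++
[i=0,j=2] A[i]=13<=B[j]=17 take 13 → i++
[i=1,j=2] A[i]=23>B[j]=17 take 17 → j++
[i=1,j=3] A[i]=23>B[j]=18 take 18 → j++
[i=1,j=4] A[i]=23>B[j]=21 take 21 → j++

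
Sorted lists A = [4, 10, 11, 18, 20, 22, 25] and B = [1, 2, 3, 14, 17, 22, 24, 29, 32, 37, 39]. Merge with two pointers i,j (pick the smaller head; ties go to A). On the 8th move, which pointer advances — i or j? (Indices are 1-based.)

[i=1,j=1] A[i]=4>B[j]=1 take 1 → j++
[i=1,j=2] A[i]=4>B[j]=2 take 2 → j++
[i=1,j=3] A[i]=4>B[j]=3 take 3 → j++
[i=1,j=4] A[i]=4<=B[j]=14 take 4 → i++
[i=2,j=4] A[i]=10<=B[j]=14 take 10 → i++
[i=3,j=4] A[i]=11<=B[j]=14 take 11 → i++
[i=4,j=4] A[i]=18>B[j]=14 take 14 → j++
[i=4,j=5] A[i]=18>B[j]=17 take 17 → j++

j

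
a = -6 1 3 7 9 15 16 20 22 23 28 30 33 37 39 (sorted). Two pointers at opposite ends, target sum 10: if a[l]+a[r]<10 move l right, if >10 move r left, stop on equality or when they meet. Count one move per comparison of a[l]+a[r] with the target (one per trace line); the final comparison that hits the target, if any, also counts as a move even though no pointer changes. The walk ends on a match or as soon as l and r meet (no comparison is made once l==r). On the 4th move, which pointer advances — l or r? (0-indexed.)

[0,14] -6+39=33 >10 → r--
[0,13] -6+37=31 >10 → r--
[0,12] -6+33=27 >10 → r--
[0,11] -6+30=24 >10 → r--

r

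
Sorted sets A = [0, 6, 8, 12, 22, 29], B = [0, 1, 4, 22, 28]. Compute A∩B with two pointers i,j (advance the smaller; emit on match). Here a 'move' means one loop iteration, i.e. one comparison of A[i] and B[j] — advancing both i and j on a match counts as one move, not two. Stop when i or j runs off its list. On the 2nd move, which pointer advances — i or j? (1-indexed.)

j

[i=1,j=1] 0==0 emit → i++,j++
[i=2,j=2] 6>1 → j++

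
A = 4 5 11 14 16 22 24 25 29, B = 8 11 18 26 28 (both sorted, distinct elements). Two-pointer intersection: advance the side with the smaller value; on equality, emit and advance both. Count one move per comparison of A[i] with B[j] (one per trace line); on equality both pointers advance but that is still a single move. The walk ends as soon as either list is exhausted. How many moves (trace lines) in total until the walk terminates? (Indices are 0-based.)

12 moves

i=0 j=0: 4<8, i++
i=1 j=0: 5<8, i++
i=2 j=0: 11>8, j++
i=2 j=1: 11==11 emit, i++,j++
i=3 j=2: 14<18, i++
i=4 j=2: 16<18, i++
i=5 j=2: 22>18, j++
i=5 j=3: 22<26, i++
i=6 j=3: 24<26, i++
i=7 j=3: 25<26, i++
i=8 j=3: 29>26, j++
i=8 j=4: 29>28, j++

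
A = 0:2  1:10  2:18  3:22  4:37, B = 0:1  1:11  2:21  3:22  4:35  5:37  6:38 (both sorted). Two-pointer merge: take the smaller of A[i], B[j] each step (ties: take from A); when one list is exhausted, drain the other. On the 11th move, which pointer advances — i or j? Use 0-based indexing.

[i=0,j=0] A[i]=2>B[j]=1 take 1 → j++
[i=0,j=1] A[i]=2<=B[j]=11 take 2 → i++
[i=1,j=1] A[i]=10<=B[j]=11 take 10 → i++
[i=2,j=1] A[i]=18>B[j]=11 take 11 → j++
[i=2,j=2] A[i]=18<=B[j]=21 take 18 → i++
[i=3,j=2] A[i]=22>B[j]=21 take 21 → j++
[i=3,j=3] A[i]=22<=B[j]=22 take 22 → i++
[i=4,j=3] A[i]=37>B[j]=22 take 22 → j++
[i=4,j=4] A[i]=37>B[j]=35 take 35 → j++
[i=4,j=5] A[i]=37<=B[j]=37 take 37 → i++
[i=5,j=5] A done, take B[j]=37 → j++

j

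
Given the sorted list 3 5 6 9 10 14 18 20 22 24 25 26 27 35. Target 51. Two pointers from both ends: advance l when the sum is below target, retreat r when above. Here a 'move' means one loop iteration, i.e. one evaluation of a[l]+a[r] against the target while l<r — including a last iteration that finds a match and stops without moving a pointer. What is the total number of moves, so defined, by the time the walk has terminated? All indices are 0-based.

11 moves

[0,13] 3+35=38 <51 → l++
[1,13] 5+35=40 <51 → l++
[2,13] 6+35=41 <51 → l++
[3,13] 9+35=44 <51 → l++
[4,13] 10+35=45 <51 → l++
[5,13] 14+35=49 <51 → l++
[6,13] 18+35=53 >51 → r--
[6,12] 18+27=45 <51 → l++
[7,12] 20+27=47 <51 → l++
[8,12] 22+27=49 <51 → l++
[9,12] 24+27=51 → found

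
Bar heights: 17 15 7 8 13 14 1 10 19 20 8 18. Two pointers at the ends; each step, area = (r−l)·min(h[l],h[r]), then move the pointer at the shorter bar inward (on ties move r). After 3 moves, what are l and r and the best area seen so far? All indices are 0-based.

l=3, r=11, best area=187

l=0 r=11: min(17,18)*11=187 best=187 *, l++
l=1 r=11: min(15,18)*10=150 best=187, l++
l=2 r=11: min(7,18)*9=63 best=187, l++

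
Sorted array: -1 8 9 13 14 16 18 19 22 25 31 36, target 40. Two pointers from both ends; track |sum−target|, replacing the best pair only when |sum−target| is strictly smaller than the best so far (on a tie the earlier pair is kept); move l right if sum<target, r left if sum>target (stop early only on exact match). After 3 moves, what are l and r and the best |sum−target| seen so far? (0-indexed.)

[0,11] -1+36=35 d=5 * → l++
[1,11] 8+36=44 d=4 * → r--
[1,10] 8+31=39 d=1 * → l++

l=2, r=10, best |Δ|=1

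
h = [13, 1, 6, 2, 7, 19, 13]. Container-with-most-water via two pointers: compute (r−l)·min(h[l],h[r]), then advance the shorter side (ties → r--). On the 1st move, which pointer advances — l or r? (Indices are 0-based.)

r

l=0 r=6: min(13,13)*6=78 best=78 *, r--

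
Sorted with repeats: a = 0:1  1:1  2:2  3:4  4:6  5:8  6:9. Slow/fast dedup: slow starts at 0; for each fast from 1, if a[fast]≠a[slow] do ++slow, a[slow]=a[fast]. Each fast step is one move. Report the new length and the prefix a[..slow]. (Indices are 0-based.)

(s=0,f=1) a[fast]=1=a[slow] dup → fast++
(s=0,f=2) a[fast]=2≠a[slow]=1 write a[1]=2 → slow++,fast++
(s=1,f=3) a[fast]=4≠a[slow]=2 write a[2]=4 → slow++,fast++
(s=2,f=4) a[fast]=6≠a[slow]=4 write a[3]=6 → slow++,fast++
(s=3,f=5) a[fast]=8≠a[slow]=6 write a[4]=8 → slow++,fast++
(s=4,f=6) a[fast]=9≠a[slow]=8 write a[5]=9 → slow++,fast++

length 6; prefix = [1, 2, 4, 6, 8, 9]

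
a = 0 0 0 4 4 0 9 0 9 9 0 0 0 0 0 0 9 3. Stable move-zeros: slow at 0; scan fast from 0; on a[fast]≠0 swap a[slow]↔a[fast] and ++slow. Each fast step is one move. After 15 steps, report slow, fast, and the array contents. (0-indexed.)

slow=5, fast=15, a=[4, 4, 9, 9, 9, 0, 0, 0, 0, 0, 0, 0, 0, 0, 0, 0, 9, 3]

slow=0 fast=0: a[fast]=0, fast++
slow=0 fast=1: a[fast]=0, fast++
slow=0 fast=2: a[fast]=0, fast++
slow=0 fast=3: a[fast]=4≠0 swap→a[0]=4, slow++,fast++
slow=1 fast=4: a[fast]=4≠0 swap→a[1]=4, slow++,fast++
slow=2 fast=5: a[fast]=0, fast++
slow=2 fast=6: a[fast]=9≠0 swap→a[2]=9, slow++,fast++
slow=3 fast=7: a[fast]=0, fast++
slow=3 fast=8: a[fast]=9≠0 swap→a[3]=9, slow++,fast++
slow=4 fast=9: a[fast]=9≠0 swap→a[4]=9, slow++,fast++
slow=5 fast=10: a[fast]=0, fast++
slow=5 fast=11: a[fast]=0, fast++
slow=5 fast=12: a[fast]=0, fast++
slow=5 fast=13: a[fast]=0, fast++
slow=5 fast=14: a[fast]=0, fast++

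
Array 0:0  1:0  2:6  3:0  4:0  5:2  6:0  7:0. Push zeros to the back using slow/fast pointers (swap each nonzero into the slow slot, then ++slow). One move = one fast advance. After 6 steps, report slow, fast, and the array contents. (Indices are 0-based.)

(s=0,f=0) a[fast]=0 → fast++
(s=0,f=1) a[fast]=0 → fast++
(s=0,f=2) a[fast]=6≠0 swap→a[0]=6 → slow++,fast++
(s=1,f=3) a[fast]=0 → fast++
(s=1,f=4) a[fast]=0 → fast++
(s=1,f=5) a[fast]=2≠0 swap→a[1]=2 → slow++,fast++

slow=2, fast=6, a=[6, 2, 0, 0, 0, 0, 0, 0]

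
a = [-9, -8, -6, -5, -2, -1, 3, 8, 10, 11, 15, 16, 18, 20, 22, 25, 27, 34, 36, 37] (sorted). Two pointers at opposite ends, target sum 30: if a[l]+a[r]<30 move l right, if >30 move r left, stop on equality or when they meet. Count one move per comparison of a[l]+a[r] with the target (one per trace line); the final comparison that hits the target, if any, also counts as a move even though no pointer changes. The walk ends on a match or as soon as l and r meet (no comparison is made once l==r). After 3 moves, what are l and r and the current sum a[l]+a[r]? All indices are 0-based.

l=2, r=18, sum=30

l=0 r=19: -9+37=28 <30, l++
l=1 r=19: -8+37=29 <30, l++
l=2 r=19: -6+37=31 >30, r--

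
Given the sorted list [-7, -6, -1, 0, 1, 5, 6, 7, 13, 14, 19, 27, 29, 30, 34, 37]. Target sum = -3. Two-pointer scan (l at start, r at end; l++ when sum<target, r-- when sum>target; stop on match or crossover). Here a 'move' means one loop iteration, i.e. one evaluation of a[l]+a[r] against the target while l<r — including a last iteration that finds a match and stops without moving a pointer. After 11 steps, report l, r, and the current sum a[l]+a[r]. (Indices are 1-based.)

l=1 r=16: -7+37=30 >-3, r--
l=1 r=15: -7+34=27 >-3, r--
l=1 r=14: -7+30=23 >-3, r--
l=1 r=13: -7+29=22 >-3, r--
l=1 r=12: -7+27=20 >-3, r--
l=1 r=11: -7+19=12 >-3, r--
l=1 r=10: -7+14=7 >-3, r--
l=1 r=9: -7+13=6 >-3, r--
l=1 r=8: -7+7=0 >-3, r--
l=1 r=7: -7+6=-1 >-3, r--
l=1 r=6: -7+5=-2 >-3, r--

l=1, r=5, sum=-6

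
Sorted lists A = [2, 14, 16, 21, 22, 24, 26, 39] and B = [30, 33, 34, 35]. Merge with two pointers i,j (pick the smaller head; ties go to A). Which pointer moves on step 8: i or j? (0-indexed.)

i=0 j=0: A[i]=2<=B[j]=30 take 2, i++
i=1 j=0: A[i]=14<=B[j]=30 take 14, i++
i=2 j=0: A[i]=16<=B[j]=30 take 16, i++
i=3 j=0: A[i]=21<=B[j]=30 take 21, i++
i=4 j=0: A[i]=22<=B[j]=30 take 22, i++
i=5 j=0: A[i]=24<=B[j]=30 take 24, i++
i=6 j=0: A[i]=26<=B[j]=30 take 26, i++
i=7 j=0: A[i]=39>B[j]=30 take 30, j++

j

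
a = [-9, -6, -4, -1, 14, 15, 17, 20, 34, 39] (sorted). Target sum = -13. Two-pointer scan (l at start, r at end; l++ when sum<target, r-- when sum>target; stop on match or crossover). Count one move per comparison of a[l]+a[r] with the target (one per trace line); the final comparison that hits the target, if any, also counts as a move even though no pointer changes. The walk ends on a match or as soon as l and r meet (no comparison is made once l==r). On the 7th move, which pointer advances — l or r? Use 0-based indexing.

r

[0,9] -9+39=30 >-13 → r--
[0,8] -9+34=25 >-13 → r--
[0,7] -9+20=11 >-13 → r--
[0,6] -9+17=8 >-13 → r--
[0,5] -9+15=6 >-13 → r--
[0,4] -9+14=5 >-13 → r--
[0,3] -9+-1=-10 >-13 → r--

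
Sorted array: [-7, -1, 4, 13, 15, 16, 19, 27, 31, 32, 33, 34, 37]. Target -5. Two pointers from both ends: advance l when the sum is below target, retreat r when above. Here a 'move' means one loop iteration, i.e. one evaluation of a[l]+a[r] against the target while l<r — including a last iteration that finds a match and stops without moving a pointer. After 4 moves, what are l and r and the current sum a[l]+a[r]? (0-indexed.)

[0,12] -7+37=30 >-5 → r--
[0,11] -7+34=27 >-5 → r--
[0,10] -7+33=26 >-5 → r--
[0,9] -7+32=25 >-5 → r--

l=0, r=8, sum=24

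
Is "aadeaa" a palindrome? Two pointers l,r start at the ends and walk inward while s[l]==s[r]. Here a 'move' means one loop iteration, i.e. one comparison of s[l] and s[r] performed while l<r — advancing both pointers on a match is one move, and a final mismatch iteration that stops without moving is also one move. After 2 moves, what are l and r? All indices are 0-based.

l=2, r=3

[0,5] 'a'=='a' → l++,r--
[1,4] 'a'=='a' → l++,r--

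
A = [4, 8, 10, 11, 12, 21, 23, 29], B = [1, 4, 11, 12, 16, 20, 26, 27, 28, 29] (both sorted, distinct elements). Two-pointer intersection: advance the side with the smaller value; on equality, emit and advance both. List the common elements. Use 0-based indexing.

intersection = [4, 11, 12, 29]

[i=0,j=0] 4>1 → j++
[i=0,j=1] 4==4 emit → i++,j++
[i=1,j=2] 8<11 → i++
[i=2,j=2] 10<11 → i++
[i=3,j=2] 11==11 emit → i++,j++
[i=4,j=3] 12==12 emit → i++,j++
[i=5,j=4] 21>16 → j++
[i=5,j=5] 21>20 → j++
[i=5,j=6] 21<26 → i++
[i=6,j=6] 23<26 → i++
[i=7,j=6] 29>26 → j++
[i=7,j=7] 29>27 → j++
[i=7,j=8] 29>28 → j++
[i=7,j=9] 29==29 emit → i++,j++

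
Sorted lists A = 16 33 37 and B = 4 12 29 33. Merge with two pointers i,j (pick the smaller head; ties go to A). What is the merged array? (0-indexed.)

[4, 12, 16, 29, 33, 33, 37]

i=0 j=0: A[i]=16>B[j]=4 take 4, j++
i=0 j=1: A[i]=16>B[j]=12 take 12, j++
i=0 j=2: A[i]=16<=B[j]=29 take 16, i++
i=1 j=2: A[i]=33>B[j]=29 take 29, j++
i=1 j=3: A[i]=33<=B[j]=33 take 33, i++
i=2 j=3: A[i]=37>B[j]=33 take 33, j++
i=2 j=4: B done, take A[i]=37, i++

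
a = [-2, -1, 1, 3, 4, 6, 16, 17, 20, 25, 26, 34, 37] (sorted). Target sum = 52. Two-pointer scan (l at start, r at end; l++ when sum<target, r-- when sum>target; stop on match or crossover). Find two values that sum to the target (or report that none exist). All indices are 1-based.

no pair

[1,13] -2+37=35 <52 → l++
[2,13] -1+37=36 <52 → l++
[3,13] 1+37=38 <52 → l++
[4,13] 3+37=40 <52 → l++
[5,13] 4+37=41 <52 → l++
[6,13] 6+37=43 <52 → l++
[7,13] 16+37=53 >52 → r--
[7,12] 16+34=50 <52 → l++
[8,12] 17+34=51 <52 → l++
[9,12] 20+34=54 >52 → r--
[9,11] 20+26=46 <52 → l++
[10,11] 25+26=51 <52 → l++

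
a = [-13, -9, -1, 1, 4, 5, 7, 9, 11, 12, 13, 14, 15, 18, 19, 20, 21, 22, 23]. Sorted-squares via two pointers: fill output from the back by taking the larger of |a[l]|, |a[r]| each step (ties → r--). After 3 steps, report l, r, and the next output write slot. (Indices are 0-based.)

l=0 r=18: |-13|<=|23| out[18]=529, r--
l=0 r=17: |-13|<=|22| out[17]=484, r--
l=0 r=16: |-13|<=|21| out[16]=441, r--

l=0, r=15, next write slot=15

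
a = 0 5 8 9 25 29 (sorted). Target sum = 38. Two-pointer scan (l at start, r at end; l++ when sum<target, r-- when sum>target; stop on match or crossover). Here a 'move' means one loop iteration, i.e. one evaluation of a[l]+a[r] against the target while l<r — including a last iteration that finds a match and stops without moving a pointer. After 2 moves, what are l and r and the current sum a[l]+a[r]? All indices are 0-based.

l=2, r=5, sum=37

l=0 r=5: 0+29=29 <38, l++
l=1 r=5: 5+29=34 <38, l++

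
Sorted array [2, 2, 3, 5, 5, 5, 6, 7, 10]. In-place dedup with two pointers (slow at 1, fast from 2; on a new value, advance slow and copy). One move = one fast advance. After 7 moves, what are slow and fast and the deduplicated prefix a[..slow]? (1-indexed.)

(s=1,f=2) a[fast]=2=a[slow] dup → fast++
(s=1,f=3) a[fast]=3≠a[slow]=2 write a[2]=3 → slow++,fast++
(s=2,f=4) a[fast]=5≠a[slow]=3 write a[3]=5 → slow++,fast++
(s=3,f=5) a[fast]=5=a[slow] dup → fast++
(s=3,f=6) a[fast]=5=a[slow] dup → fast++
(s=3,f=7) a[fast]=6≠a[slow]=5 write a[4]=6 → slow++,fast++
(s=4,f=8) a[fast]=7≠a[slow]=6 write a[5]=7 → slow++,fast++

slow=5, fast=9, prefix=[2, 3, 5, 6, 7]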